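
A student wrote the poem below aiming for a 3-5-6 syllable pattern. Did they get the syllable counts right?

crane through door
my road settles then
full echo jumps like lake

Yes

Line 1: "crane through door": 1+1+1 = 3 ✓
Line 2: "my road settles then": 1+1+2+1 = 5 ✓
Line 3: "full echo jumps like lake": 1+2+1+1+1 = 6 ✓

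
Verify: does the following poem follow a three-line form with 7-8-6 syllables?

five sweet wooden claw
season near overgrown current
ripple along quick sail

Line 1: "five sweet wooden claw": 1+1+2+1 = 5 (expected 7)
Line 2: "season near overgrown current": 2+1+3+2 = 8 ✓
Line 3: "ripple along quick sail": 2+2+1+1 = 6 ✓

No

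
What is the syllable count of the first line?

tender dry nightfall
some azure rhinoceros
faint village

5

The first line: tender(2) + dry(1) + nightfall(2) = 5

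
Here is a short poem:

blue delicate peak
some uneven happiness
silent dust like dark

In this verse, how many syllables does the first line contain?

5

The first line: "blue delicate peak": 1+3+1 = 5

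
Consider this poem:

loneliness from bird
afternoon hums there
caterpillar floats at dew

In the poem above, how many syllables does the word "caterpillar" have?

"caterpillar" has 4 syllables.

4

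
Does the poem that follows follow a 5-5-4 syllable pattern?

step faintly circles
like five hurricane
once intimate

Line 1: step(1) + faintly(2) + circles(2) = 5 ✓
Line 2: like(1) + five(1) + hurricane(3) = 5 ✓
Line 3: once(1) + intimate(3) = 4 ✓

Yes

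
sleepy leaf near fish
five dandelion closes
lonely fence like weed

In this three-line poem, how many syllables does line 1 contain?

Line 1: sleepy(2) + leaf(1) + near(1) + fish(1) = 5

5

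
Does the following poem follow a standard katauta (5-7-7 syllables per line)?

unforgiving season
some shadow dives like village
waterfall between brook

No

Line 1: "unforgiving season": 4+2 = 6 (expected 5)
Line 2: "some shadow dives like village": 1+2+1+1+2 = 7 ✓
Line 3: "waterfall between brook": 3+2+1 = 6 (expected 7)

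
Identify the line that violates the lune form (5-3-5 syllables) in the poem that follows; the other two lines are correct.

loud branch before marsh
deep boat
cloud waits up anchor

The second line

Line 1: loud(1) + branch(1) + before(2) + marsh(1) = 5 ✓
Line 2: deep(1) + boat(1) = 2 (expected 3)
Line 3: cloud(1) + waits(1) + up(1) + anchor(2) = 5 ✓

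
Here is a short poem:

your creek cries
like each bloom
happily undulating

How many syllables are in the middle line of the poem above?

The middle line: "like each bloom": 1+1+1 = 3

3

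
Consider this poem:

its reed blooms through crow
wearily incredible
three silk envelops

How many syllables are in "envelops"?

3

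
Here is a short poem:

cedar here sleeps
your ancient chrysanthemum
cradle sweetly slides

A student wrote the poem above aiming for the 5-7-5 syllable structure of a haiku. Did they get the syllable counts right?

No

Line 1: "cedar here sleeps": 2+1+1 = 4 (expected 5)
Line 2: "your ancient chrysanthemum": 1+2+4 = 7 ✓
Line 3: "cradle sweetly slides": 2+2+1 = 5 ✓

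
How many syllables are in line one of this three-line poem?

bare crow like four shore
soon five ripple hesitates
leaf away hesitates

Line one: bare (1), crow (1), like (1), four (1), shore (1) → 5

5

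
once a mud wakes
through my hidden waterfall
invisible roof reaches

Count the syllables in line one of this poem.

4

Line one: once(1) + a(1) + mud(1) + wakes(1) = 4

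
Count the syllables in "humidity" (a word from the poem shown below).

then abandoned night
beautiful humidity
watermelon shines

"humidity" has 4 syllables.

4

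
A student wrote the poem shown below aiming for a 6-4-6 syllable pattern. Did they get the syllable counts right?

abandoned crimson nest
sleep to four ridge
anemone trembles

Yes

Line 1: "abandoned crimson nest": 3+2+1 = 6 ✓
Line 2: "sleep to four ridge": 1+1+1+1 = 4 ✓
Line 3: "anemone trembles": 4+2 = 6 ✓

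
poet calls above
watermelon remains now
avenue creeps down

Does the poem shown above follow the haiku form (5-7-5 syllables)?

Line 1: poet(2) + calls(1) + above(2) = 5 ✓
Line 2: watermelon(4) + remains(2) + now(1) = 7 ✓
Line 3: avenue(3) + creeps(1) + down(1) = 5 ✓

Yes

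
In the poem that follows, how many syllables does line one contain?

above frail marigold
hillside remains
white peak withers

Line one: "above frail marigold": 2+1+3 = 6

6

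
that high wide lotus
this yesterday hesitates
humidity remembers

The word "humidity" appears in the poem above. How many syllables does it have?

"humidity" has 4 syllables.

4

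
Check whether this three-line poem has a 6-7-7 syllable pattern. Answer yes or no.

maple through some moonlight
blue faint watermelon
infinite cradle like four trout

No

Line 1: maple (2), through (1), some (1), moonlight (2) → 6 ✓
Line 2: blue (1), faint (1), watermelon (4) → 6 (expected 7)
Line 3: infinite (3), cradle (2), like (1), four (1), trout (1) → 8 (expected 7)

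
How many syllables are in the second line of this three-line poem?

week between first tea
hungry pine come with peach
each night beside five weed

The second line: "hungry pine come with peach": 2+1+1+1+1 = 6

6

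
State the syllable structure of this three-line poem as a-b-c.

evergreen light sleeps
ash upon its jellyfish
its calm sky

5-7-3

Line 1: evergreen (3), light (1), sleeps (1) → 5
Line 2: ash (1), upon (2), its (1), jellyfish (3) → 7
Line 3: its (1), calm (1), sky (1) → 3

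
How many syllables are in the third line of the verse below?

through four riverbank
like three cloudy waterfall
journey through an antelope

7

The third line: journey (2), through (1), an (1), antelope (3) → 7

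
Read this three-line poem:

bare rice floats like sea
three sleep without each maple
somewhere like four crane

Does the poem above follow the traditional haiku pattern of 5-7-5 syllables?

Line 1: bare(1) + rice(1) + floats(1) + like(1) + sea(1) = 5 ✓
Line 2: three(1) + sleep(1) + without(2) + each(1) + maple(2) = 7 ✓
Line 3: somewhere(2) + like(1) + four(1) + crane(1) = 5 ✓

Yes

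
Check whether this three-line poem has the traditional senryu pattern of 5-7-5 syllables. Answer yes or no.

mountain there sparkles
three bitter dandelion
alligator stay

Line 1: mountain(2) + there(1) + sparkles(2) = 5 ✓
Line 2: three(1) + bitter(2) + dandelion(4) = 7 ✓
Line 3: alligator(4) + stay(1) = 5 ✓

Yes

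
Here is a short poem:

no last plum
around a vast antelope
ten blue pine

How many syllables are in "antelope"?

3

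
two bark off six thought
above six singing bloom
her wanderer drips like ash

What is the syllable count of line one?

5

Line one: two(1) + bark(1) + off(1) + six(1) + thought(1) = 5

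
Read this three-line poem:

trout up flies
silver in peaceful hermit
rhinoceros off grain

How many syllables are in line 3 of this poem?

Line 3: rhinoceros (4), off (1), grain (1) → 6

6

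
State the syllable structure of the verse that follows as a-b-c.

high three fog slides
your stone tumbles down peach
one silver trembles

Line 1: high(1) + three(1) + fog(1) + slides(1) = 4
Line 2: your(1) + stone(1) + tumbles(2) + down(1) + peach(1) = 6
Line 3: one(1) + silver(2) + trembles(2) = 5

4-6-5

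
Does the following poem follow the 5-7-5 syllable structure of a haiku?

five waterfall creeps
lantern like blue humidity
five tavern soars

No

Line 1: five (1), waterfall (3), creeps (1) → 5 ✓
Line 2: lantern (2), like (1), blue (1), humidity (4) → 8 (expected 7)
Line 3: five (1), tavern (2), soars (1) → 4 (expected 5)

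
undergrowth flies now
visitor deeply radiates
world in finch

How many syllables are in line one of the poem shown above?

5

Line one: "undergrowth flies now": 3+1+1 = 5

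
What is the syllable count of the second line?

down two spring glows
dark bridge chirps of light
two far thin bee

5

The second line: "dark bridge chirps of light": 1+1+1+1+1 = 5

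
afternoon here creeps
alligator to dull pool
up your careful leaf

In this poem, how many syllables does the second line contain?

7

The second line: alligator(4) + to(1) + dull(1) + pool(1) = 7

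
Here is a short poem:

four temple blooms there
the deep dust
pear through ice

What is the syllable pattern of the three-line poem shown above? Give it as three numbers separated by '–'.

5–3–3

Line 1: four(1) + temple(2) + blooms(1) + there(1) = 5
Line 2: the(1) + deep(1) + dust(1) = 3
Line 3: pear(1) + through(1) + ice(1) = 3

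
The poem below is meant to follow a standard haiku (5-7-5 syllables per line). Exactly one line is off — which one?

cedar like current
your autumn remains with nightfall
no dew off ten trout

The second line

Line 1: cedar(2) + like(1) + current(2) = 5 ✓
Line 2: your(1) + autumn(2) + remains(2) + with(1) + nightfall(2) = 8 (expected 7)
Line 3: no(1) + dew(1) + off(1) + ten(1) + trout(1) = 5 ✓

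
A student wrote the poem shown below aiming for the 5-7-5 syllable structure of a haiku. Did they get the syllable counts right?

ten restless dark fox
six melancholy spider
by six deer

No

Line 1: ten(1) + restless(2) + dark(1) + fox(1) = 5 ✓
Line 2: six(1) + melancholy(4) + spider(2) = 7 ✓
Line 3: by(1) + six(1) + deer(1) = 3 (expected 5)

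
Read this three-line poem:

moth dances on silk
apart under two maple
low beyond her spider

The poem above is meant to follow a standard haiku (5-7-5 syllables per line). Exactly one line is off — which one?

Line 3

Line 1: moth (1), dances (2), on (1), silk (1) → 5 ✓
Line 2: apart (2), under (2), two (1), maple (2) → 7 ✓
Line 3: low (1), beyond (2), her (1), spider (2) → 6 (expected 5)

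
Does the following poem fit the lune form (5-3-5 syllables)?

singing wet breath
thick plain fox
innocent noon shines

No

Line 1: "singing wet breath": 2+1+1 = 4 (expected 5)
Line 2: "thick plain fox": 1+1+1 = 3 ✓
Line 3: "innocent noon shines": 3+1+1 = 5 ✓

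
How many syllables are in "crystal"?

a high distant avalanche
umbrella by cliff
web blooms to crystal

"crystal" has 2 syllables.

2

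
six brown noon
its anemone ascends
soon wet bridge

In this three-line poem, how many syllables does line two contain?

Line two: its(1) + anemone(4) + ascends(2) = 7

7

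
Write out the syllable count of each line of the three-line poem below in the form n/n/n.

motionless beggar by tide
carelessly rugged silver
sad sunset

Line 1: motionless(3) + beggar(2) + by(1) + tide(1) = 7
Line 2: carelessly(3) + rugged(2) + silver(2) = 7
Line 3: sad(1) + sunset(2) = 3

7/7/3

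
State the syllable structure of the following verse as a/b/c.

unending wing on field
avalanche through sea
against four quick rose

Line 1: unending (3), wing (1), on (1), field (1) → 6
Line 2: avalanche (3), through (1), sea (1) → 5
Line 3: against (2), four (1), quick (1), rose (1) → 5

6/5/5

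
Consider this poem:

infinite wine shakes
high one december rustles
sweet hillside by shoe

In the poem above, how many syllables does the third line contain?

5

The third line: "sweet hillside by shoe": 1+2+1+1 = 5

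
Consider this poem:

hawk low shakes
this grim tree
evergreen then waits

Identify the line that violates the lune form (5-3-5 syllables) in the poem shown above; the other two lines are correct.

Line 1: hawk (1), low (1), shakes (1) → 3 (expected 5)
Line 2: this (1), grim (1), tree (1) → 3 ✓
Line 3: evergreen (3), then (1), waits (1) → 5 ✓

Line 1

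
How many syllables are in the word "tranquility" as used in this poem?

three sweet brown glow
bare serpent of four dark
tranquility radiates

4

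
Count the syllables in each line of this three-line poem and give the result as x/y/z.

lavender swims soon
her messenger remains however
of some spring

5/9/3

Line 1: lavender(3) + swims(1) + soon(1) = 5
Line 2: her(1) + messenger(3) + remains(2) + however(3) = 9
Line 3: of(1) + some(1) + spring(1) = 3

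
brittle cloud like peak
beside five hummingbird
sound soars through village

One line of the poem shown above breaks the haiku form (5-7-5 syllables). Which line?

The second line

Line 1: brittle(2) + cloud(1) + like(1) + peak(1) = 5 ✓
Line 2: beside(2) + five(1) + hummingbird(3) = 6 (expected 7)
Line 3: sound(1) + soars(1) + through(1) + village(2) = 5 ✓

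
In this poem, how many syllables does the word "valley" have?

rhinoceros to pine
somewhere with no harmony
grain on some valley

2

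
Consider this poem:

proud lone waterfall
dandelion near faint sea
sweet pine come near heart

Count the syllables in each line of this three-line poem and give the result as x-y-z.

Line 1: proud(1) + lone(1) + waterfall(3) = 5
Line 2: dandelion(4) + near(1) + faint(1) + sea(1) = 7
Line 3: sweet(1) + pine(1) + come(1) + near(1) + heart(1) = 5

5-7-5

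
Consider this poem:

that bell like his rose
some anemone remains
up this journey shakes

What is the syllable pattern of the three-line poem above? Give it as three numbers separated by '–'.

5–7–5

Line 1: that (1), bell (1), like (1), his (1), rose (1) → 5
Line 2: some (1), anemone (4), remains (2) → 7
Line 3: up (1), this (1), journey (2), shakes (1) → 5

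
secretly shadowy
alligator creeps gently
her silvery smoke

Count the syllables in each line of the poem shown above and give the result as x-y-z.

Line 1: "secretly shadowy": 3+3 = 6
Line 2: "alligator creeps gently": 4+1+2 = 7
Line 3: "her silvery smoke": 1+3+1 = 5

6-7-5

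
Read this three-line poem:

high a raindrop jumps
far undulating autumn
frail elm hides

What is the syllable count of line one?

5

Line one: "high a raindrop jumps": 1+1+2+1 = 5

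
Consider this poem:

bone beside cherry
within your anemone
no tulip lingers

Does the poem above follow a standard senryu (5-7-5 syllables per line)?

Yes

Line 1: bone(1) + beside(2) + cherry(2) = 5 ✓
Line 2: within(2) + your(1) + anemone(4) = 7 ✓
Line 3: no(1) + tulip(2) + lingers(2) = 5 ✓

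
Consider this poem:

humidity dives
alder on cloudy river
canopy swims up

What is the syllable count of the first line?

5

The first line: "humidity dives": 4+1 = 5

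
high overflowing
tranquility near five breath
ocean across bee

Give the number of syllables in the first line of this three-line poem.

The first line: "high overflowing": 1+4 = 5

5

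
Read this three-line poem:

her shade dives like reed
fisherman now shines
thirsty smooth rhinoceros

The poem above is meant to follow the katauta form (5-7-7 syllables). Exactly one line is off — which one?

Line 2

Line 1: her(1) + shade(1) + dives(1) + like(1) + reed(1) = 5 ✓
Line 2: fisherman(3) + now(1) + shines(1) = 5 (expected 7)
Line 3: thirsty(2) + smooth(1) + rhinoceros(4) = 7 ✓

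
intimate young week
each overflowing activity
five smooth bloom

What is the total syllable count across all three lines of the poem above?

Line 1: "intimate young week": 3+1+1 = 5
Line 2: "each overflowing activity": 1+4+4 = 9
Line 3: "five smooth bloom": 1+1+1 = 3
Total: 5 + 9 + 3 = 17

17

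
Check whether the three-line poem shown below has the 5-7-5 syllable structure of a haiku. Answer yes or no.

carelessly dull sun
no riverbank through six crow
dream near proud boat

Line 1: "carelessly dull sun": 3+1+1 = 5 ✓
Line 2: "no riverbank through six crow": 1+3+1+1+1 = 7 ✓
Line 3: "dream near proud boat": 1+1+1+1 = 4 (expected 5)

No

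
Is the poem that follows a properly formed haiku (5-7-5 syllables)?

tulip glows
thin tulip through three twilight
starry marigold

Line 1: "tulip glows": 2+1 = 3 (expected 5)
Line 2: "thin tulip through three twilight": 1+2+1+1+2 = 7 ✓
Line 3: "starry marigold": 2+3 = 5 ✓

No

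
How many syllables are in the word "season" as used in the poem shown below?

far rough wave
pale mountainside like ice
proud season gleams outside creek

"season" has 2 syllables.

2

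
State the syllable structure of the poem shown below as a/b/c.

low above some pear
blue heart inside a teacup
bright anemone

Line 1: low(1) + above(2) + some(1) + pear(1) = 5
Line 2: blue(1) + heart(1) + inside(2) + a(1) + teacup(2) = 7
Line 3: bright(1) + anemone(4) = 5

5/7/5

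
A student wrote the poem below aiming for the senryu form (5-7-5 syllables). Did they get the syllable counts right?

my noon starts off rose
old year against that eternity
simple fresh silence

Line 1: my (1), noon (1), starts (1), off (1), rose (1) → 5 ✓
Line 2: old (1), year (1), against (2), that (1), eternity (4) → 9 (expected 7)
Line 3: simple (2), fresh (1), silence (2) → 5 ✓

No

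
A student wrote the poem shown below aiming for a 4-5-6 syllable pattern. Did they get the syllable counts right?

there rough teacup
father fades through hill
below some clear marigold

Line 1: there (1), rough (1), teacup (2) → 4 ✓
Line 2: father (2), fades (1), through (1), hill (1) → 5 ✓
Line 3: below (2), some (1), clear (1), marigold (3) → 7 (expected 6)

No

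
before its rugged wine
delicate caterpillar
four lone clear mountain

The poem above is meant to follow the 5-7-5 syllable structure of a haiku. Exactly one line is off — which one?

The first line

Line 1: "before its rugged wine": 2+1+2+1 = 6 (expected 5)
Line 2: "delicate caterpillar": 3+4 = 7 ✓
Line 3: "four lone clear mountain": 1+1+1+2 = 5 ✓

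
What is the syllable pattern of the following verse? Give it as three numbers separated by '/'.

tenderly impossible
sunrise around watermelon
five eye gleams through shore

Line 1: "tenderly impossible": 3+4 = 7
Line 2: "sunrise around watermelon": 2+2+4 = 8
Line 3: "five eye gleams through shore": 1+1+1+1+1 = 5

7/8/5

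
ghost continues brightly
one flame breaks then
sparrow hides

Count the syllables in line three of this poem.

3

Line three: sparrow(2) + hides(1) = 3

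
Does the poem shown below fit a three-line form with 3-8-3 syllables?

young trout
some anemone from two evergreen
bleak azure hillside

No

Line 1: young(1) + trout(1) = 2 (expected 3)
Line 2: some(1) + anemone(4) + from(1) + two(1) + evergreen(3) = 10 (expected 8)
Line 3: bleak(1) + azure(2) + hillside(2) = 5 (expected 3)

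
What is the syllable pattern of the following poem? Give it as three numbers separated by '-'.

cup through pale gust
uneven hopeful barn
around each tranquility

Line 1: "cup through pale gust": 1+1+1+1 = 4
Line 2: "uneven hopeful barn": 3+2+1 = 6
Line 3: "around each tranquility": 2+1+4 = 7

4-6-7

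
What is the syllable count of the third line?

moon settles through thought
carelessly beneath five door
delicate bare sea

The third line: delicate(3) + bare(1) + sea(1) = 5

5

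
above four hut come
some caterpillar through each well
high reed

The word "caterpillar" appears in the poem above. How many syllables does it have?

4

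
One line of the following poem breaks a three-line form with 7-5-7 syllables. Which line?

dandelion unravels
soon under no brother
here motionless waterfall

The second line

Line 1: "dandelion unravels": 4+3 = 7 ✓
Line 2: "soon under no brother": 1+2+1+2 = 6 (expected 5)
Line 3: "here motionless waterfall": 1+3+3 = 7 ✓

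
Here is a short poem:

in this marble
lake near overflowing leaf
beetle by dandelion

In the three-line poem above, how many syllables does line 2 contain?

Line 2: lake (1), near (1), overflowing (4), leaf (1) → 7

7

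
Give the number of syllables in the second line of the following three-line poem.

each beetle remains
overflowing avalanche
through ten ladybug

7

The second line: overflowing(4) + avalanche(3) = 7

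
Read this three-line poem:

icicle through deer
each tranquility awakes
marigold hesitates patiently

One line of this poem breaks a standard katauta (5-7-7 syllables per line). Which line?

Line 1: icicle (3), through (1), deer (1) → 5 ✓
Line 2: each (1), tranquility (4), awakes (2) → 7 ✓
Line 3: marigold (3), hesitates (3), patiently (3) → 9 (expected 7)

The third line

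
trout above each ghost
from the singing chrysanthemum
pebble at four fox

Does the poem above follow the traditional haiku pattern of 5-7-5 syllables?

Line 1: trout(1) + above(2) + each(1) + ghost(1) = 5 ✓
Line 2: from(1) + the(1) + singing(2) + chrysanthemum(4) = 8 (expected 7)
Line 3: pebble(2) + at(1) + four(1) + fox(1) = 5 ✓

No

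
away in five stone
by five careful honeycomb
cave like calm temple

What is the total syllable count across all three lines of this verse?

17

Line 1: away (2), in (1), five (1), stone (1) → 5
Line 2: by (1), five (1), careful (2), honeycomb (3) → 7
Line 3: cave (1), like (1), calm (1), temple (2) → 5
Total: 5 + 7 + 5 = 17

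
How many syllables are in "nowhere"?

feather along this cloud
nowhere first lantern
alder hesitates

"nowhere" has 2 syllables.

2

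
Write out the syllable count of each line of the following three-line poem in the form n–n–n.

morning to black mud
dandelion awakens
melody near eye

Line 1: "morning to black mud": 2+1+1+1 = 5
Line 2: "dandelion awakens": 4+3 = 7
Line 3: "melody near eye": 3+1+1 = 5

5–7–5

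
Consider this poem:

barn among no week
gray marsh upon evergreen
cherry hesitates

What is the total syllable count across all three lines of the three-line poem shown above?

17

Line 1: barn (1), among (2), no (1), week (1) → 5
Line 2: gray (1), marsh (1), upon (2), evergreen (3) → 7
Line 3: cherry (2), hesitates (3) → 5
Total: 5 + 7 + 5 = 17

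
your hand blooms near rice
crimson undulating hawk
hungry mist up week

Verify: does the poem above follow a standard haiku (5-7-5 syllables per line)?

Yes

Line 1: your (1), hand (1), blooms (1), near (1), rice (1) → 5 ✓
Line 2: crimson (2), undulating (4), hawk (1) → 7 ✓
Line 3: hungry (2), mist (1), up (1), week (1) → 5 ✓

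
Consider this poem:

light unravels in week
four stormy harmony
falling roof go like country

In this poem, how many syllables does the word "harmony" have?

"harmony" has 3 syllables.

3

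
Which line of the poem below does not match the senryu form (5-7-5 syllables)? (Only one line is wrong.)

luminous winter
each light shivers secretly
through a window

Line 1: luminous(3) + winter(2) = 5 ✓
Line 2: each(1) + light(1) + shivers(2) + secretly(3) = 7 ✓
Line 3: through(1) + a(1) + window(2) = 4 (expected 5)

Line 3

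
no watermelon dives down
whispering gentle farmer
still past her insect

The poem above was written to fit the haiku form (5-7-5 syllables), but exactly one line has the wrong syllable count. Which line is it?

Line 1: no(1) + watermelon(4) + dives(1) + down(1) = 7 (expected 5)
Line 2: whispering(3) + gentle(2) + farmer(2) = 7 ✓
Line 3: still(1) + past(1) + her(1) + insect(2) = 5 ✓

The first line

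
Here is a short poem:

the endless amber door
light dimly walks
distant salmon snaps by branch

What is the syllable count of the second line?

4

The second line: light (1), dimly (2), walks (1) → 4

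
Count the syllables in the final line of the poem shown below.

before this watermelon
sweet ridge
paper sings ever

The final line: paper (2), sings (1), ever (2) → 5

5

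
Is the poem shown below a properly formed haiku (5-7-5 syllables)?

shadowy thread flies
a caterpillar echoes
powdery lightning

Yes

Line 1: shadowy (3), thread (1), flies (1) → 5 ✓
Line 2: a (1), caterpillar (4), echoes (2) → 7 ✓
Line 3: powdery (3), lightning (2) → 5 ✓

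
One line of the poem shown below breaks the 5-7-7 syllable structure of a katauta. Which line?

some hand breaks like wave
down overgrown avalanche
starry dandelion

The third line

Line 1: "some hand breaks like wave": 1+1+1+1+1 = 5 ✓
Line 2: "down overgrown avalanche": 1+3+3 = 7 ✓
Line 3: "starry dandelion": 2+4 = 6 (expected 7)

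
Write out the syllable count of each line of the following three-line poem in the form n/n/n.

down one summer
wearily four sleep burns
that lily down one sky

4/6/6

Line 1: "down one summer": 1+1+2 = 4
Line 2: "wearily four sleep burns": 3+1+1+1 = 6
Line 3: "that lily down one sky": 1+2+1+1+1 = 6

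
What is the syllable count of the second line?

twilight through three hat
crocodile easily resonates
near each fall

The second line: "crocodile easily resonates": 3+3+3 = 9

9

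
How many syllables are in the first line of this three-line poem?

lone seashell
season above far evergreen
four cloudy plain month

The first line: "lone seashell": 1+2 = 3

3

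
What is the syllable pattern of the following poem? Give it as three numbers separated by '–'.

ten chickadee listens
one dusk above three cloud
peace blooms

Line 1: ten (1), chickadee (3), listens (2) → 6
Line 2: one (1), dusk (1), above (2), three (1), cloud (1) → 6
Line 3: peace (1), blooms (1) → 2

6–6–2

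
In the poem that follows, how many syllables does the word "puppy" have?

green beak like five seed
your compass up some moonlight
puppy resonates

2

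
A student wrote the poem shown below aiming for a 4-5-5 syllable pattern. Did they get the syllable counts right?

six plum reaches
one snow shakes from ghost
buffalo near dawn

Yes

Line 1: six(1) + plum(1) + reaches(2) = 4 ✓
Line 2: one(1) + snow(1) + shakes(1) + from(1) + ghost(1) = 5 ✓
Line 3: buffalo(3) + near(1) + dawn(1) = 5 ✓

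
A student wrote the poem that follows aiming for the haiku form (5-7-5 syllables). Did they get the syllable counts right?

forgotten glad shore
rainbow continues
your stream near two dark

No

Line 1: forgotten(3) + glad(1) + shore(1) = 5 ✓
Line 2: rainbow(2) + continues(3) = 5 (expected 7)
Line 3: your(1) + stream(1) + near(1) + two(1) + dark(1) = 5 ✓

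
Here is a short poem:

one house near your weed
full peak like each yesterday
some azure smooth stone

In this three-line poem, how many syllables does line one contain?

5

Line one: one(1) + house(1) + near(1) + your(1) + weed(1) = 5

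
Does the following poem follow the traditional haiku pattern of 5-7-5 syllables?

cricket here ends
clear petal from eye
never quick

Line 1: "cricket here ends": 2+1+1 = 4 (expected 5)
Line 2: "clear petal from eye": 1+2+1+1 = 5 (expected 7)
Line 3: "never quick": 2+1 = 3 (expected 5)

No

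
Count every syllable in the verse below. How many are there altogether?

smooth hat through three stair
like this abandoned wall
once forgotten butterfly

18

Line 1: smooth (1), hat (1), through (1), three (1), stair (1) → 5
Line 2: like (1), this (1), abandoned (3), wall (1) → 6
Line 3: once (1), forgotten (3), butterfly (3) → 7
Total: 5 + 6 + 7 = 18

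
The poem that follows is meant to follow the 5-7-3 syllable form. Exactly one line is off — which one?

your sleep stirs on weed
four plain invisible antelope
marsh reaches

Line 2

Line 1: your(1) + sleep(1) + stirs(1) + on(1) + weed(1) = 5 ✓
Line 2: four(1) + plain(1) + invisible(4) + antelope(3) = 9 (expected 7)
Line 3: marsh(1) + reaches(2) = 3 ✓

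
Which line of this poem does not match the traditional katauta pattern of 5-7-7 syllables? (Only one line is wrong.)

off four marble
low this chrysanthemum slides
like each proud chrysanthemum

Line 1: off (1), four (1), marble (2) → 4 (expected 5)
Line 2: low (1), this (1), chrysanthemum (4), slides (1) → 7 ✓
Line 3: like (1), each (1), proud (1), chrysanthemum (4) → 7 ✓

The first line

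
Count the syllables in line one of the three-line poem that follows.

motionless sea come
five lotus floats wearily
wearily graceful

Line one: motionless(3) + sea(1) + come(1) = 5

5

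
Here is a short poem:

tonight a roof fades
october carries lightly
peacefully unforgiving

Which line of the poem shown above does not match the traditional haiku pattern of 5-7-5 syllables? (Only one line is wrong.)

Line 1: tonight(2) + a(1) + roof(1) + fades(1) = 5 ✓
Line 2: october(3) + carries(2) + lightly(2) = 7 ✓
Line 3: peacefully(3) + unforgiving(4) = 7 (expected 5)

The third line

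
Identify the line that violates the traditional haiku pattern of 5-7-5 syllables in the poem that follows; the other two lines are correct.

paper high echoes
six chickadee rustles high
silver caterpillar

The third line

Line 1: "paper high echoes": 2+1+2 = 5 ✓
Line 2: "six chickadee rustles high": 1+3+2+1 = 7 ✓
Line 3: "silver caterpillar": 2+4 = 6 (expected 5)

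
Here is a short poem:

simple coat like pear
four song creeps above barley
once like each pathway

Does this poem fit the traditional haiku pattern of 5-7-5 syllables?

Line 1: simple (2), coat (1), like (1), pear (1) → 5 ✓
Line 2: four (1), song (1), creeps (1), above (2), barley (2) → 7 ✓
Line 3: once (1), like (1), each (1), pathway (2) → 5 ✓

Yes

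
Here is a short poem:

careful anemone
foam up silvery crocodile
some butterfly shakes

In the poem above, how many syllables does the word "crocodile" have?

3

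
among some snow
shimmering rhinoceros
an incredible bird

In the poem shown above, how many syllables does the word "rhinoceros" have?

4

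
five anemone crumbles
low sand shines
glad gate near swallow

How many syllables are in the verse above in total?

Line 1: five (1), anemone (4), crumbles (2) → 7
Line 2: low (1), sand (1), shines (1) → 3
Line 3: glad (1), gate (1), near (1), swallow (2) → 5
Total: 7 + 3 + 5 = 15

15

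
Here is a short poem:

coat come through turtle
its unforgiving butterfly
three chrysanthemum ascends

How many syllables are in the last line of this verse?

7

The last line: three (1), chrysanthemum (4), ascends (2) → 7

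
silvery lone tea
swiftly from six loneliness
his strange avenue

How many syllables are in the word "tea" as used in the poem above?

"tea" has 1 syllable.

1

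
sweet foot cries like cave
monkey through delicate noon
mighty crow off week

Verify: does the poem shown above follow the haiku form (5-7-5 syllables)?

Yes

Line 1: sweet(1) + foot(1) + cries(1) + like(1) + cave(1) = 5 ✓
Line 2: monkey(2) + through(1) + delicate(3) + noon(1) = 7 ✓
Line 3: mighty(2) + crow(1) + off(1) + week(1) = 5 ✓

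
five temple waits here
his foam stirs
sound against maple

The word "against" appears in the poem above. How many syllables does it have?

2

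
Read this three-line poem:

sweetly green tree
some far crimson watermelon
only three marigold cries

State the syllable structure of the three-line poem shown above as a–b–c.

Line 1: sweetly(2) + green(1) + tree(1) = 4
Line 2: some(1) + far(1) + crimson(2) + watermelon(4) = 8
Line 3: only(2) + three(1) + marigold(3) + cries(1) = 7

4–8–7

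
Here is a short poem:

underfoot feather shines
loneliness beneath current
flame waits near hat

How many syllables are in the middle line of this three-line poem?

7

The middle line: loneliness(3) + beneath(2) + current(2) = 7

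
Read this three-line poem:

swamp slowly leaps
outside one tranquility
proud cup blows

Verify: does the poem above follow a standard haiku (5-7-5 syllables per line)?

Line 1: "swamp slowly leaps": 1+2+1 = 4 (expected 5)
Line 2: "outside one tranquility": 2+1+4 = 7 ✓
Line 3: "proud cup blows": 1+1+1 = 3 (expected 5)

No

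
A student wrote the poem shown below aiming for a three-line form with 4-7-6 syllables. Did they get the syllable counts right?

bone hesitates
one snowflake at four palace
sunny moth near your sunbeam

Line 1: bone(1) + hesitates(3) = 4 ✓
Line 2: one(1) + snowflake(2) + at(1) + four(1) + palace(2) = 7 ✓
Line 3: sunny(2) + moth(1) + near(1) + your(1) + sunbeam(2) = 7 (expected 6)

No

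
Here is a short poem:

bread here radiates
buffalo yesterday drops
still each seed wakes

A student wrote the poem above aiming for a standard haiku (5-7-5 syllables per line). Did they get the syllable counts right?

No

Line 1: bread(1) + here(1) + radiates(3) = 5 ✓
Line 2: buffalo(3) + yesterday(3) + drops(1) = 7 ✓
Line 3: still(1) + each(1) + seed(1) + wakes(1) = 4 (expected 5)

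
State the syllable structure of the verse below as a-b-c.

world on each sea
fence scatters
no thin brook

Line 1: world(1) + on(1) + each(1) + sea(1) = 4
Line 2: fence(1) + scatters(2) = 3
Line 3: no(1) + thin(1) + brook(1) = 3

4-3-3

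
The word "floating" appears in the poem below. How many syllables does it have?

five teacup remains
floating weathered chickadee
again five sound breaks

2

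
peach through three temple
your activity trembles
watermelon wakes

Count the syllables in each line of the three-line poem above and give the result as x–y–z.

Line 1: peach (1), through (1), three (1), temple (2) → 5
Line 2: your (1), activity (4), trembles (2) → 7
Line 3: watermelon (4), wakes (1) → 5

5–7–5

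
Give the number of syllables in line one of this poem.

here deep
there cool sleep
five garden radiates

Line one: here(1) + deep(1) = 2

2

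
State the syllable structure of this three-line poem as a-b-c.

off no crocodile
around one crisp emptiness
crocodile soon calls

5-7-5

Line 1: off (1), no (1), crocodile (3) → 5
Line 2: around (2), one (1), crisp (1), emptiness (3) → 7
Line 3: crocodile (3), soon (1), calls (1) → 5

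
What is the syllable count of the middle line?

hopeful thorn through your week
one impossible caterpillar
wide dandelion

9

The middle line: one (1), impossible (4), caterpillar (4) → 9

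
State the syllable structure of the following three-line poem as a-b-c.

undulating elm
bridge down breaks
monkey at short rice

5-3-5

Line 1: "undulating elm": 4+1 = 5
Line 2: "bridge down breaks": 1+1+1 = 3
Line 3: "monkey at short rice": 2+1+1+1 = 5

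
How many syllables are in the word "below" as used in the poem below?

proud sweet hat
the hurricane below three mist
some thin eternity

2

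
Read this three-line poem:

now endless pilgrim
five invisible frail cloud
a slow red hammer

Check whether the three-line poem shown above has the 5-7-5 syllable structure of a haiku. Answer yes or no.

Yes

Line 1: now (1), endless (2), pilgrim (2) → 5 ✓
Line 2: five (1), invisible (4), frail (1), cloud (1) → 7 ✓
Line 3: a (1), slow (1), red (1), hammer (2) → 5 ✓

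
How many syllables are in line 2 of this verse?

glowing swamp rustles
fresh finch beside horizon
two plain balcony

7

Line 2: fresh(1) + finch(1) + beside(2) + horizon(3) = 7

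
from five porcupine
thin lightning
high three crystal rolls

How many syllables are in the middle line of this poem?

The middle line: thin (1), lightning (2) → 3

3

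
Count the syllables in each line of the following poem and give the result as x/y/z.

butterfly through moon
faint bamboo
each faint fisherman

5/3/5

Line 1: "butterfly through moon": 3+1+1 = 5
Line 2: "faint bamboo": 1+2 = 3
Line 3: "each faint fisherman": 1+1+3 = 5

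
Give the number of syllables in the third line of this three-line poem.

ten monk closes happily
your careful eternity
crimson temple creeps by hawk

The third line: "crimson temple creeps by hawk": 2+2+1+1+1 = 7

7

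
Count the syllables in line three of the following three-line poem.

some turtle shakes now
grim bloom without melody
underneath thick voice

Line three: underneath(3) + thick(1) + voice(1) = 5

5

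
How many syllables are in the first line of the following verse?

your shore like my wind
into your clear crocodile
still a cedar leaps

5

The first line: your(1) + shore(1) + like(1) + my(1) + wind(1) = 5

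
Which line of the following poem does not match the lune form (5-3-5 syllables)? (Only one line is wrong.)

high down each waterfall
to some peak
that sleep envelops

Line 1: high (1), down (1), each (1), waterfall (3) → 6 (expected 5)
Line 2: to (1), some (1), peak (1) → 3 ✓
Line 3: that (1), sleep (1), envelops (3) → 5 ✓

Line 1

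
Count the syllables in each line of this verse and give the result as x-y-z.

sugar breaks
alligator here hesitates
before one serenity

Line 1: sugar (2), breaks (1) → 3
Line 2: alligator (4), here (1), hesitates (3) → 8
Line 3: before (2), one (1), serenity (4) → 7

3-8-7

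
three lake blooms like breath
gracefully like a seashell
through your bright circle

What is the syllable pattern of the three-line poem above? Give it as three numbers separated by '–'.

5–7–5

Line 1: three(1) + lake(1) + blooms(1) + like(1) + breath(1) = 5
Line 2: gracefully(3) + like(1) + a(1) + seashell(2) = 7
Line 3: through(1) + your(1) + bright(1) + circle(2) = 5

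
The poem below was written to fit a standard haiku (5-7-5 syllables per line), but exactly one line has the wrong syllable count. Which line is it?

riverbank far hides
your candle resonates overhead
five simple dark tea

Line 1: riverbank (3), far (1), hides (1) → 5 ✓
Line 2: your (1), candle (2), resonates (3), overhead (3) → 9 (expected 7)
Line 3: five (1), simple (2), dark (1), tea (1) → 5 ✓

Line 2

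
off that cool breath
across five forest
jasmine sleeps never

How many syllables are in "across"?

2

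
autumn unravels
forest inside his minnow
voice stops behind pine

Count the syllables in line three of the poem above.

5

Line three: voice(1) + stops(1) + behind(2) + pine(1) = 5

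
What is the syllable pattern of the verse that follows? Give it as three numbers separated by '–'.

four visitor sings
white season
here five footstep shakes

Line 1: four (1), visitor (3), sings (1) → 5
Line 2: white (1), season (2) → 3
Line 3: here (1), five (1), footstep (2), shakes (1) → 5

5–3–5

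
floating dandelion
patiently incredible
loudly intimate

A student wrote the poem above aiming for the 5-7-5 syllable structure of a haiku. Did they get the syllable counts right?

No

Line 1: "floating dandelion": 2+4 = 6 (expected 5)
Line 2: "patiently incredible": 3+4 = 7 ✓
Line 3: "loudly intimate": 2+3 = 5 ✓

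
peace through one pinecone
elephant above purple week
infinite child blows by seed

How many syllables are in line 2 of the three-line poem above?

8

Line 2: elephant(3) + above(2) + purple(2) + week(1) = 8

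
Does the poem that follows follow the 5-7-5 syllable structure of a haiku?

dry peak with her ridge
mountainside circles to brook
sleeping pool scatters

Yes

Line 1: "dry peak with her ridge": 1+1+1+1+1 = 5 ✓
Line 2: "mountainside circles to brook": 3+2+1+1 = 7 ✓
Line 3: "sleeping pool scatters": 2+1+2 = 5 ✓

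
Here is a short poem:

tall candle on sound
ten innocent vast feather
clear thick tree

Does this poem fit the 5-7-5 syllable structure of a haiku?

No

Line 1: tall (1), candle (2), on (1), sound (1) → 5 ✓
Line 2: ten (1), innocent (3), vast (1), feather (2) → 7 ✓
Line 3: clear (1), thick (1), tree (1) → 3 (expected 5)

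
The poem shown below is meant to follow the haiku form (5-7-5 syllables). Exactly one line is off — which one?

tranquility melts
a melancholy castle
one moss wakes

Line 3

Line 1: tranquility(4) + melts(1) = 5 ✓
Line 2: a(1) + melancholy(4) + castle(2) = 7 ✓
Line 3: one(1) + moss(1) + wakes(1) = 3 (expected 5)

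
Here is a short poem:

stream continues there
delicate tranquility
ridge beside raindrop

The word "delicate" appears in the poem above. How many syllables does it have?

3

"delicate" has 3 syllables.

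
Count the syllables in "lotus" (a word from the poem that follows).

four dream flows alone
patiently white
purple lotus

2

"lotus" has 2 syllables.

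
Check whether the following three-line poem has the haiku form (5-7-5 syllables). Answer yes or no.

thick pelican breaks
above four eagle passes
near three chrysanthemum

Line 1: thick (1), pelican (3), breaks (1) → 5 ✓
Line 2: above (2), four (1), eagle (2), passes (2) → 7 ✓
Line 3: near (1), three (1), chrysanthemum (4) → 6 (expected 5)

No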